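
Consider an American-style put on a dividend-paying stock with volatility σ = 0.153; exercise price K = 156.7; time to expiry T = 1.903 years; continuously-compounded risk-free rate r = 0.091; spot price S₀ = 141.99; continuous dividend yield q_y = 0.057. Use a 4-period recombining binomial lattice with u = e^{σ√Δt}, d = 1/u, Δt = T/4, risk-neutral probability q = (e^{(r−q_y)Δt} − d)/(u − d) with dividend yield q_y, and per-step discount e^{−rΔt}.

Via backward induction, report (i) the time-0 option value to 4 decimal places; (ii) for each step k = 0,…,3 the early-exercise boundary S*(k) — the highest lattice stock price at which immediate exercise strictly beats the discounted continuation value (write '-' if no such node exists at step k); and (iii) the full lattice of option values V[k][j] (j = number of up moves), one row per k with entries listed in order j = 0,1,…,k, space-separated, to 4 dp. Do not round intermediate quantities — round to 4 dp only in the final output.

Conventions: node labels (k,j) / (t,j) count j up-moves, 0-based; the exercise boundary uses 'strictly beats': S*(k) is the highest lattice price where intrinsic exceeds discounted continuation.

price = 16.7849
boundary = - 127.7692 114.9726 127.7692
tree:
16.7849
28.9308 8.2262
41.7274 15.7839 2.7225
53.2423 28.9308 6.3283 0.0000
63.6039 41.7274 14.7100 0.0000 0.0000

Δt=0.47575  u=1.11130  d=0.89985  q=0.55076  discount=0.95763
step 4 (expiry): payoffs max(K−S,0) = 63.6039 41.7274 14.7100 0.0000 0.0000
step 3: (k=3,j=0): S=103.4577, K−S=53.2423, hold=49.3708 ⇒ V=53.2423 exercise | (k=3,j=1): S=127.7692, K−S=28.9308, hold=25.7098 ⇒ V=28.9308 exercise | (k=3,j=2): S=157.7936, K−S=0.0000, hold=6.3283 ⇒ V=6.3283 continue | (k=3,j=3): S=194.8734, K−S=0.0000, hold=0.0000 ⇒ V=0.0000 continue  boundary S*=127.7692
step 2: (k=2,j=0): S=114.9726, K−S=41.7274, hold=38.1640 ⇒ V=41.7274 exercise | (k=2,j=1): S=141.9900, K−S=14.7100, hold=15.7839 ⇒ V=15.7839 continue | (k=2,j=2): S=175.3561, K−S=0.0000, hold=2.7225 ⇒ V=2.7225 continue  boundary S*=114.9726
step 1: (k=1,j=0): S=127.7692, K−S=28.9308, hold=26.2762 ⇒ V=28.9308 exercise | (k=1,j=1): S=157.7936, K−S=0.0000, hold=8.2262 ⇒ V=8.2262 continue  boundary S*=127.7692
step 0: (k=0,j=0): S=141.9900, K−S=14.7100, hold=16.7849 ⇒ V=16.7849 continue  boundary S*=-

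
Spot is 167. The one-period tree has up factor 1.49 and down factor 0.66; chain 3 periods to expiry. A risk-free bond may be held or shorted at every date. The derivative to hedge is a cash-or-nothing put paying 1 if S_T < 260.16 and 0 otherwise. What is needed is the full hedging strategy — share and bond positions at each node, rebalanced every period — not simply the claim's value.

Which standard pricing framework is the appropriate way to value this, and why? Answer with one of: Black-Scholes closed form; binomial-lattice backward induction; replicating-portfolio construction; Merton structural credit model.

framework: replicating-portfolio construction

Key observation: the task asks for the hedge itself — share and bond holdings at every node of the 3-period tree on spot 167 with factors 1.49/0.66 — which is exactly what the replicating-portfolio construction produces.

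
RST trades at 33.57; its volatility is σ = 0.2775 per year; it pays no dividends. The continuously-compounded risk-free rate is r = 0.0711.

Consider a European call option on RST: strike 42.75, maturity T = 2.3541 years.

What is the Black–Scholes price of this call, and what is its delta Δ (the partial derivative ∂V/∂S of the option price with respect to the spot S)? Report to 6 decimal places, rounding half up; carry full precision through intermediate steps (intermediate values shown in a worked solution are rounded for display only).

σ√T = 0.2775·√2.3541 = 0.425770
d₁ = (ln(S/K) + (r+σ²/2)T) / (σ√T) = (ln(33.57/42.75) + (0.0711+0.2775²/2)·2.3541) / 0.425770 = (-0.241736 + 0.258017) / 0.425770 = 0.038237
d₂ = d₁ − σ√T = 0.038237 − 0.425770 = -0.387533
e^{−rT} = 0.845881
N(d₁) = 0.515251,  N(d₂) = 0.349181
Call price V = S·N(d₁) − K·e^{−rT}·N(d₂) = 17.296969 − 12.626873 = 4.670096
Δ = N(d₁) = 0.515251

price = 4.670096
Δ = 0.515251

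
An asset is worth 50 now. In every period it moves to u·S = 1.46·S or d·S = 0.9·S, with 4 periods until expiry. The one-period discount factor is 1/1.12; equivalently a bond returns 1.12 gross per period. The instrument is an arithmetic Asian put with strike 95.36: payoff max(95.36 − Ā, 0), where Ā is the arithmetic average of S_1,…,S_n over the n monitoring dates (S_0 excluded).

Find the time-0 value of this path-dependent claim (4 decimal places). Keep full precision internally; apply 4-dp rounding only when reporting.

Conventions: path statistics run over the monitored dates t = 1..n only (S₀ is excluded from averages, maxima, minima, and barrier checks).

price = 19.5129

No-arbitrage gives p* = (R−d)/(u−d) = 0.3929: enumerate every path, weight its payoff by its p*-probability, and discount by R^4.
Enumerate all 2^4 = 16 price paths (U = up ×1.46, D = down ×0.9); each path with k up-moves has probability p*^k·(1−p*)^(4−k).
DDDD: Ā=38.6887, payoff=56.6713, prob=0.135883
UDDD: Ā=62.7617, payoff=32.5983, prob=0.087924
DUDD: Ā=55.7617, payoff=39.5983, prob=0.087924
UUDD: Ā=90.4579, payoff=4.9021, prob=0.056892
DDUD: Ā=49.4618, payoff=45.8982, prob=0.087924
UDUD: Ā=80.2379, payoff=15.1220, prob=0.056892
DUUD: Ā=73.2379, payoff=22.1221, prob=0.056892
UUUD: Ā=118.8082, payoff=0.0000, prob=0.036812
DDDU: Ā=43.7918, payoff=51.5682, prob=0.087924
UDDU: Ā=71.0400, payoff=24.3200, prob=0.056892
DUDU: Ā=64.0400, payoff=31.3200, prob=0.056892
UUDU: Ā=103.8870, payoff=0.0000, prob=0.036812
DDUU: Ā=57.7400, payoff=37.6200, prob=0.056892
UDUU: Ā=93.6670, payoff=1.6930, prob=0.036812
DUUU: Ā=86.6670, payoff=8.6930, prob=0.036812
UUUU: Ā=140.5932, payoff=0.0000, prob=0.023820
Price = Σ prob·payoff / R^4 = 30.703943 / 1.573519 = 19.5129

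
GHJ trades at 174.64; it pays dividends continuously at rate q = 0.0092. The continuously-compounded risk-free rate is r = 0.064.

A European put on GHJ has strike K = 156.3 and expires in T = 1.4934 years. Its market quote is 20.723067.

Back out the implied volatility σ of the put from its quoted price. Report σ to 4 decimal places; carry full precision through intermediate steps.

sigma = 0.4466

At σ = 0.4466 the Black–Scholes value reproduces the quote:
σ√T = 0.4466·√1.4934 = 0.545766
d₁ = (ln(S/K) + (r−q+σ²/2)T) / (σ√T) = (ln(174.64/156.3) + (0.064−0.0092+0.4466²/2)·1.4934) / 0.545766 = (0.110949 + 0.230769) / 0.545766 = 0.626126
d₂ = d₁ − σ√T = 0.626126 − 0.545766 = 0.080359
e^{−rT} = 0.908848
e^{−qT} = 0.986355
N(−d₁) = 0.265616,  N(−d₂) = 0.467976
V = K·e^{−rT}·N(−d₂) − S·e^{−qT}·N(−d₁) = 66.477329 − 45.754262 = 20.723067 (matching the quote); vega is positive throughout, so no other σ reproduces this price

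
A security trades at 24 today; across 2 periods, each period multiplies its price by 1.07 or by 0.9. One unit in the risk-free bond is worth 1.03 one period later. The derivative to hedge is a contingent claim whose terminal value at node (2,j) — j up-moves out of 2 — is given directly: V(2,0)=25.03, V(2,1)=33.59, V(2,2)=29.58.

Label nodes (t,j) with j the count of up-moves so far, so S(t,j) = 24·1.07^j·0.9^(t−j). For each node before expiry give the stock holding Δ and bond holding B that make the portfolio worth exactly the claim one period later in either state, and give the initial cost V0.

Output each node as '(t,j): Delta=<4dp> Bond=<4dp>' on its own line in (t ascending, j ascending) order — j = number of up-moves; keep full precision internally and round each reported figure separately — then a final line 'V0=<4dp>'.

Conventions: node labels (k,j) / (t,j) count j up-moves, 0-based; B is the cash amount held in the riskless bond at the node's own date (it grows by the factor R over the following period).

Under the risk-neutral measure, an up-move has probability p* = (R−d)/(u−d) = 0.7647 and values discount at R = 1.03.
Terminal payoffs: V(2,0)=25.0300, V(2,1)=33.5900, V(2,2)=29.5800
(1,0): S=21.6000. Δ = (V_up−V_dn)/(S_up−S_dn) = (33.5900−25.0300)/(23.1120−19.4400) = 2.3312. V = [p*·33.5900 + (1−p*)·25.0300]/1.03 = 30.6562. B = V − Δ·S = -19.6967.
(1,1): S=25.6800. Δ = (V_up−V_dn)/(S_up−S_dn) = (29.5800−33.5900)/(27.4776−23.1120) = -0.9185. V = [p*·29.5800 + (1−p*)·33.5900]/1.03 = 29.6345. B = V − Δ·S = 53.2227.
(0,0): S=24.0000. Δ = (V_up−V_dn)/(S_up−S_dn) = (29.6345−30.6562)/(25.6800−21.6000) = -0.2504. V = [p*·29.6345 + (1−p*)·30.6562]/1.03 = 29.0048. B = V − Δ·S = 35.0148.
As a check, the time-0 holding Δ(0,0)·S0 + B(0,0) comes to 29.0048 — exactly V0.

(0,0): Delta=-0.2504 Bond=35.0148
(1,0): Delta=2.3312 Bond=-19.6967
(1,1): Delta=-0.9185 Bond=53.2227
V0=29.0048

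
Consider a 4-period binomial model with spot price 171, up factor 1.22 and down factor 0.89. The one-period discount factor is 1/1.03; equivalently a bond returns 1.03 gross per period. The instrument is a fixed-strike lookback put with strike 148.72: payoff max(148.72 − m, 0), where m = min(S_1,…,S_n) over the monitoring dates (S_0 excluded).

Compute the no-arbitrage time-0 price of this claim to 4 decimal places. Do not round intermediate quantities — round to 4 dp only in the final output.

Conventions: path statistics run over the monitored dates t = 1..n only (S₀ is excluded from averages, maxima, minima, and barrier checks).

No-arbitrage gives p* = (R−d)/(u−d) = 0.4242: enumerate every path, weight its payoff by its p*-probability, and discount by R^4.
Enumerate all 2^4 = 16 price paths (U = up ×1.22, D = down ×0.89); each path with k up-moves has probability p*^k·(1−p*)^(4−k).
DDDD: m=107.2892, payoff=41.4308, prob=0.109890
UDDD: m=147.0706, payoff=1.6494, prob=0.080972
DUDD: m=147.0706, payoff=1.6494, prob=0.080972
UUDD: m=201.6024, payoff=0.0000, prob=0.059663
DDUD: m=135.4491, payoff=13.2709, prob=0.080972
UDUD: m=185.6718, payoff=0.0000, prob=0.059663
DUUD: m=152.1900, payoff=0.0000, prob=0.059663
UUUD: m=208.6200, payoff=0.0000, prob=0.043962
DDDU: m=120.5497, payoff=28.1703, prob=0.080972
UDDU: m=165.2479, payoff=0.0000, prob=0.059663
DUDU: m=152.1900, payoff=0.0000, prob=0.059663
UUDU: m=208.6200, payoff=0.0000, prob=0.043962
DDUU: m=135.4491, payoff=13.2709, prob=0.059663
UDUU: m=185.6718, payoff=0.0000, prob=0.043962
DUUU: m=152.1900, payoff=0.0000, prob=0.043962
UUUU: m=208.6200, payoff=0.0000, prob=0.032393
Price = Σ prob·payoff / R^4 = 8.967285 / 1.125509 = 7.9673

price = 7.9673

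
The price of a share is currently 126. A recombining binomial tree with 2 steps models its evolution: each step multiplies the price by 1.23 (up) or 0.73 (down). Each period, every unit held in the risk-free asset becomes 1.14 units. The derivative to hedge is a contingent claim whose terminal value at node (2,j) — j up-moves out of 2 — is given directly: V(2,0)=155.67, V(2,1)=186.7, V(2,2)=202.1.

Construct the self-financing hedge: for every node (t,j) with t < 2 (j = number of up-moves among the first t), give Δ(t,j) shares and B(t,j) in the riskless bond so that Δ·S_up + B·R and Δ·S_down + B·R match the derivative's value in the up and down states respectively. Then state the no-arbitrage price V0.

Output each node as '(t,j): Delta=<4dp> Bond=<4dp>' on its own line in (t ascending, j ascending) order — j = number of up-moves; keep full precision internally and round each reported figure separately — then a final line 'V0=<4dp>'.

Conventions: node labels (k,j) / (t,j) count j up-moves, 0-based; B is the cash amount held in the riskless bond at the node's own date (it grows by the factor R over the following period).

(0,0): Delta=0.2536 Bond=118.9005
(1,0): Delta=0.6747 Bond=96.8125
(1,1): Delta=0.1987 Bond=144.0491
V0=150.8538

Under the risk-neutral measure, an up-move has probability p* = (R−d)/(u−d) = 0.8200 and values discount at R = 1.14.
At maturity the claim pays: V(2,0)=155.6700, V(2,1)=186.7000, V(2,2)=202.1000
(1,0): S=91.9800. Δ = (V_up−V_dn)/(S_up−S_dn) = (186.7000−155.6700)/(113.1354−67.1454) = 0.6747. V = [p*·186.7000 + (1−p*)·155.6700]/1.14 = 158.8725. B = V − Δ·S = 96.8125.
(1,1): S=154.9800. Δ = (V_up−V_dn)/(S_up−S_dn) = (202.1000−186.7000)/(190.6254−113.1354) = 0.1987. V = [p*·202.1000 + (1−p*)·186.7000]/1.14 = 174.8491. B = V − Δ·S = 144.0491.
(0,0): S=126.0000. Δ = (V_up−V_dn)/(S_up−S_dn) = (174.8491−158.8725)/(154.9800−91.9800) = 0.2536. V = [p*·174.8491 + (1−p*)·158.8725]/1.14 = 150.8538. B = V − Δ·S = 118.9005.
Verification: the root portfolio costs Δ(0,0)·S0 + B(0,0) = 150.8538, matching V0.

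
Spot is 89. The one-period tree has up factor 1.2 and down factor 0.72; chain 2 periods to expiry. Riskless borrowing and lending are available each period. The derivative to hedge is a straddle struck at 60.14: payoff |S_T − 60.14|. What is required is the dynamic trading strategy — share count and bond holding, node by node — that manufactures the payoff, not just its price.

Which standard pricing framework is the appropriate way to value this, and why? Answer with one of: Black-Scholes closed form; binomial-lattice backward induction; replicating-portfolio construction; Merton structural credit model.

framework: replicating-portfolio construction

Key observation: what is demanded is not a single number but the (Δ, B) position at each node of the 1.2/0.72 tree starting at 89; constructing those positions is the replicating-portfolio method.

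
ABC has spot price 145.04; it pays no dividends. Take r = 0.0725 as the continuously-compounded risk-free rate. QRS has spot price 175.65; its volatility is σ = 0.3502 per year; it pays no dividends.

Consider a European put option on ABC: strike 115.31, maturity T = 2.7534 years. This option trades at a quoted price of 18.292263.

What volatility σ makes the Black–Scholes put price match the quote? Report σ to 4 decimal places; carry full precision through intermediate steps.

At σ = 0.5064 the Black–Scholes value reproduces the quote:
σ√T = 0.5064·√2.7534 = 0.840288
d₁ = (ln(S/K) + (r+σ²/2)T) / (σ√T) = (ln(145.04/115.31) + (0.0725+0.5064²/2)·2.7534) / 0.840288 = (0.229385 + 0.552664) / 0.840288 = 0.930691
d₂ = d₁ − σ√T = 0.930691 − 0.840288 = 0.090403
e^{−rT} = 0.819041
N(−d₁) = 0.176007,  N(−d₂) = 0.463983
V = K·e^{−rT}·N(−d₂) − S·N(−d₁) = 43.820261 − 25.527998 = 18.292263 (equal to the quote); since ∂V/∂σ > 0 for all σ, the implied volatility is unique

sigma = 0.5064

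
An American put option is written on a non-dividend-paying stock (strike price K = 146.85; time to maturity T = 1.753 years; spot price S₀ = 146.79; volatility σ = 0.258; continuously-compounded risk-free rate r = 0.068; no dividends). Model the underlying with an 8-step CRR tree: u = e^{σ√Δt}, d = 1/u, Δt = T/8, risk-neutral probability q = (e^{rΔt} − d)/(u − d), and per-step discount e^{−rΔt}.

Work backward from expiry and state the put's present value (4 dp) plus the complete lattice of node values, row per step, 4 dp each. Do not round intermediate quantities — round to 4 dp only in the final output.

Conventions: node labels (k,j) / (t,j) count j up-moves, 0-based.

Δt=0.21912  u=1.12837  d=0.88624  q=0.53184  discount=0.98521
step 8 (expiry): payoffs max(K−S,0) = 90.9911 75.7298 56.2988 31.5590 0.0600 0.0000 0.0000 0.0000 0.0000
k=7: (k=7,j=0): S=63.0293, K−S=83.8207, hold=81.6488 ⇒ V=83.8207 exercise | (k=7,j=1): S=80.2498, K−S=66.6002, hold=64.4283 ⇒ V=66.6002 exercise | (k=7,j=2): S=102.1750, K−S=44.6750, hold=42.5030 ⇒ V=44.6750 exercise | (k=7,j=3): S=130.0906, K−S=16.7594, hold=14.5875 ⇒ V=16.7594 exercise | (k=7,j=4): S=165.6331, K−S=0.0000, hold=0.0277 ⇒ V=0.0277 continue | (k=7,j=5): S=210.8862, K−S=0.0000, hold=0.0000 ⇒ V=0.0000 continue | (k=7,j=6): S=268.5030, K−S=0.0000, hold=0.0000 ⇒ V=0.0000 continue | (k=7,j=7): S=341.8616, K−S=0.0000, hold=0.0000 ⇒ V=0.0000 continue
k=6: (k=6,j=0): S=71.1202, K−S=75.7298, hold=73.5578 ⇒ V=75.7298 exercise | (k=6,j=1): S=90.5512, K−S=56.2988, hold=54.1269 ⇒ V=56.2988 exercise | (k=6,j=2): S=115.2910, K−S=31.5590, hold=29.3871 ⇒ V=31.5590 exercise | (k=6,j=3): S=146.7900, K−S=0.0600, hold=7.7445 ⇒ V=7.7445 continue | (k=6,j=4): S=186.8949, K−S=0.0000, hold=0.0128 ⇒ V=0.0128 continue | (k=6,j=5): S=237.9571, K−S=0.0000, hold=0.0000 ⇒ V=0.0000 continue | (k=6,j=6): S=302.9701, K−S=0.0000, hold=0.0000 ⇒ V=0.0000 continue
k=5: (k=5,j=0): S=80.2498, K−S=66.6002, hold=64.4283 ⇒ V=66.6002 exercise | (k=5,j=1): S=102.1750, K−S=44.6750, hold=42.5030 ⇒ V=44.6750 exercise | (k=5,j=2): S=130.0906, K−S=16.7594, hold=18.6140 ⇒ V=18.6140 continue | (k=5,j=3): S=165.6331, K−S=0.0000, hold=3.5787 ⇒ V=3.5787 continue | (k=5,j=4): S=210.8862, K−S=0.0000, hold=0.0059 ⇒ V=0.0059 continue | (k=5,j=5): S=268.5030, K−S=0.0000, hold=0.0000 ⇒ V=0.0000 continue
k=4: (k=4,j=0): S=90.5512, K−S=56.2988, hold=54.1269 ⇒ V=56.2988 exercise | (k=4,j=1): S=115.2910, K−S=31.5590, hold=30.3588 ⇒ V=31.5590 exercise | (k=4,j=2): S=146.7900, K−S=0.0600, hold=10.4605 ⇒ V=10.4605 continue | (k=4,j=3): S=186.8949, K−S=0.0000, hold=1.6537 ⇒ V=1.6537 continue | (k=4,j=4): S=237.9571, K−S=0.0000, hold=0.0027 ⇒ V=0.0027 continue
k=3: (k=3,j=0): S=102.1750, K−S=44.6750, hold=42.5030 ⇒ V=44.6750 exercise | (k=3,j=1): S=130.0906, K−S=16.7594, hold=20.0371 ⇒ V=20.0371 continue | (k=3,j=2): S=165.6331, K−S=0.0000, hold=5.6912 ⇒ V=5.6912 continue | (k=3,j=3): S=210.8862, K−S=0.0000, hold=0.7642 ⇒ V=0.7642 continue
k=2: (k=2,j=0): S=115.2910, K−S=31.5590, hold=31.1045 ⇒ V=31.5590 exercise | (k=2,j=1): S=146.7900, K−S=0.0600, hold=12.2239 ⇒ V=12.2239 continue | (k=2,j=2): S=186.8949, K−S=0.0000, hold=3.0254 ⇒ V=3.0254 continue
k=1: (k=1,j=0): S=130.0906, K−S=16.7594, hold=20.9611 ⇒ V=20.9611 continue | (k=1,j=1): S=165.6331, K−S=0.0000, hold=7.2233 ⇒ V=7.2233 continue
k=0: (k=0,j=0): S=146.7900, K−S=0.0600, hold=13.4528 ⇒ V=13.4528 continue

price = 13.4528
tree:
13.4528
20.9611 7.2233
31.5590 12.2239 3.0254
44.6750 20.0371 5.6912 0.7642
56.2988 31.5590 10.4605 1.6537 0.0027
66.6002 44.6750 18.6140 3.5787 0.0059 0.0000
75.7298 56.2988 31.5590 7.7445 0.0128 0.0000 0.0000
83.8207 66.6002 44.6750 16.7594 0.0277 0.0000 0.0000 0.0000
90.9911 75.7298 56.2988 31.5590 0.0600 0.0000 0.0000 0.0000 0.0000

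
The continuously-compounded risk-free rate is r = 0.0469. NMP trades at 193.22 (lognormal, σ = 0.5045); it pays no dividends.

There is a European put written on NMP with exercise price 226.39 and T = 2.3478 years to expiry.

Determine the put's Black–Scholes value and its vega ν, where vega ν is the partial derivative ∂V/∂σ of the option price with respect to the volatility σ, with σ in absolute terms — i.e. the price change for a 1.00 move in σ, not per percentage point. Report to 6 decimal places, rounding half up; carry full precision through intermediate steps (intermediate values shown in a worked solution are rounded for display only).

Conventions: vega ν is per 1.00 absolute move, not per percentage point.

σ√T = 0.5045·√2.3478 = 0.773022
d₁ = (ln(S/K) + (r+σ²/2)T) / (σ√T) = (ln(193.22/226.39) + (0.0469+0.5045²/2)·2.3478) / 0.773022 = (-0.158430 + 0.408893) / 0.773022 = 0.324006
d₂ = d₁ − σ√T = 0.324006 − 0.773022 = -0.449016
e^{−rT} = 0.895734
N(−d₁) = 0.372967,  N(−d₂) = 0.673290
Put price V = K·e^{−rT}·N(−d₂) − S·N(−d₁) = 136.533254 − 72.064662 = 64.468592
φ(d₁) = (1/√(2π))·e^{−d₁²/2} = 0.378542
ν = S·φ(d₁)·√T = 112.071879

price = 64.468592
ν = 112.071879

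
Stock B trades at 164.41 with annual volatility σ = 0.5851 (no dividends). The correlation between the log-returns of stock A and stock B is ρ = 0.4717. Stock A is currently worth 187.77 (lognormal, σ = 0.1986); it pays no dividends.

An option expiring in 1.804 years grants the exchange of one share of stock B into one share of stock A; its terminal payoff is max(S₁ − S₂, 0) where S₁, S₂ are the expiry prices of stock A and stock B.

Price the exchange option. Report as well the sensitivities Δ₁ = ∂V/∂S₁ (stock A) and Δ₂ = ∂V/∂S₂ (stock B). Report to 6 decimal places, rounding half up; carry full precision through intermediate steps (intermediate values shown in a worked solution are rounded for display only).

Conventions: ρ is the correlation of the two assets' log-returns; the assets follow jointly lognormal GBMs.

σ_eff = √(σ₁² + σ₂² − 2ρσ₁σ₂) = √(0.1986² + 0.5851² − 2·0.4717·0.1986·0.5851) = 0.521690
d₁ = (ln(S₁/S₂) + (q₂ − q₁ + σ_eff²/2)T) / (σ_eff√T) = (ln(187.77/164.41) + (0.0 − 0.0 + 0.136080)·1.804) / 0.700697 = 0.539952
d₂ = d₁ − σ_eff√T = 0.539952 − 0.700697 = -0.160745
N(d₁) = 0.705385,  N(d₂) = 0.436147
V = S₁·e^{−q₁T}·N(d₁) − S₂·e^{−q₂T}·N(d₂) = 132.450125 − 71.706921 = 60.743203
Key observation: the rate r is irrelevant here: denominating values in stock B turns the exchange into a ratio option on S₁/S₂, and discounting at r drops out.
Δ₁ = e^{−q₁T}·N(d₁) = 0.705385;  Δ₂ = −e^{−q₂T}·N(d₂) = -0.436147

exchange price = 60.743203
Δ1 = 0.705385
Δ2 = -0.436147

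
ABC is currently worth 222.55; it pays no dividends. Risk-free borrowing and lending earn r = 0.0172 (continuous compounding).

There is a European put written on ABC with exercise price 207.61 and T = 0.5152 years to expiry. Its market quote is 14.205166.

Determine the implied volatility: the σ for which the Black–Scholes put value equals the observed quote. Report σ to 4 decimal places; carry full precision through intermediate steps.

At σ = 0.3527 the Black–Scholes value reproduces the quote:
σ√T = 0.3527·√0.5152 = 0.253159
d₁ = (ln(S/K) + (r+σ²/2)T) / (σ√T) = (ln(222.55/207.61) + (0.0172+0.3527²/2)·0.5152) / 0.253159 = (0.069490 + 0.040906) / 0.253159 = 0.436076
d₂ = d₁ − σ√T = 0.436076 − 0.253159 = 0.182917
e^{−rT} = 0.991178
N(−d₁) = 0.331391,  N(−d₂) = 0.427431
V = K·e^{−rT}·N(−d₂) − S·N(−d₁) = 87.956159 − 73.750993 = 14.205166 (the observed quote) — the price is monotone increasing in volatility, hence this σ is the only solution

sigma = 0.3527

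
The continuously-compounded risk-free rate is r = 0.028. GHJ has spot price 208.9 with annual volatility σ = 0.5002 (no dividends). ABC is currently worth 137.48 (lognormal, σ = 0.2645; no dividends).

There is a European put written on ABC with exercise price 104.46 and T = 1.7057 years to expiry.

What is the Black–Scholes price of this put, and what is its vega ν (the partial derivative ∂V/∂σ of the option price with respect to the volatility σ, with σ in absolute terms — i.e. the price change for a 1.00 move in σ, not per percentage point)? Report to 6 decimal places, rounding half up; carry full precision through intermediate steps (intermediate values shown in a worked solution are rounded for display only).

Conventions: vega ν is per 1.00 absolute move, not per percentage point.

σ√T = 0.2645·√1.7057 = 0.345443
d₁ = (ln(S/K) + (r+σ²/2)T) / (σ√T) = (ln(137.48/104.46) + (0.028+0.2645²/2)·1.7057) / 0.345443 = (0.274674 + 0.107425) / 0.345443 = 1.106113
d₂ = d₁ − σ√T = 1.106113 − 0.345443 = 0.760669
e^{−rT} = 0.953363
N(−d₁) = 0.134339,  N(−d₂) = 0.223427
Put price V = K·e^{−rT}·N(−d₂) − S·N(−d₁) = 22.250746 − 18.468907 = 3.781839
φ(d₁) = (1/√(2π))·e^{−d₁²/2} = 0.216388
ν = S·φ(d₁)·√T = 38.852990

price = 3.781839
ν = 38.852990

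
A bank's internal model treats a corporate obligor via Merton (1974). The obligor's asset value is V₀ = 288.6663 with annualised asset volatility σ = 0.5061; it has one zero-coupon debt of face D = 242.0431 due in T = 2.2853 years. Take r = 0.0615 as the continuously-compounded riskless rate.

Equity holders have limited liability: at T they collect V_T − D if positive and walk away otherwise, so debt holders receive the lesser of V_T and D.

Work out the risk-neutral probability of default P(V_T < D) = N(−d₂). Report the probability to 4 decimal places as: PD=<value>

PD=0.4875

Equity is a call on the firm's assets struck at D = 242.0431:
d₁ = [ln(V₀/D) + (r + σ²/2)T] / (σ√T)
   = [ln(288.6663/242.0431) + (0.0615 + 0.5·0.5061²)·2.2853] / (0.5061·√2.2853)
   = [0.176156 + 0.433221] / 0.765082 = 0.796486
d₂ = d₁ − σ√T = 0.796486 − 0.765082 = 0.031404
risk-neutral PD = N(−d₂) = N(-0.031404) = 0.487474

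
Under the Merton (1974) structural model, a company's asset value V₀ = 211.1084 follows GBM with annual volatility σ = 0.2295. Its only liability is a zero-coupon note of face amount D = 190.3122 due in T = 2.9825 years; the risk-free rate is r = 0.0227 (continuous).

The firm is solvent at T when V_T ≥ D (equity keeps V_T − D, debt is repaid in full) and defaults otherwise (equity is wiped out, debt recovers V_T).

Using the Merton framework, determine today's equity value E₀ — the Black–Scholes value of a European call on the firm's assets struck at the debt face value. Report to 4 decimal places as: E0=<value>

With assets at 211.1084 and a single debt payment of 190.3122 at 2.9825 years:
d₁ = [ln(V₀/D) + (r + σ²/2)T] / (σ√T)
   = [ln(211.1084/190.3122) + (0.0227 + 0.5·0.2295²)·2.9825] / (0.2295·√2.9825)
   = [0.103706 + 0.146247] / 0.396345 = 0.630646
d₂ = d₁ − σ√T = 0.630646 − 0.396345 = 0.234301
N(d₁) = 0.735864,  N(d₂) = 0.592625,  e^(−rT) = 0.934538
E₀ = V₀·N(d₁) − D·e^(−rT)·N(d₂)
   = 211.1084·0.735864 − 190.3122·0.934538·0.592625 = 49.946415

E0=49.9464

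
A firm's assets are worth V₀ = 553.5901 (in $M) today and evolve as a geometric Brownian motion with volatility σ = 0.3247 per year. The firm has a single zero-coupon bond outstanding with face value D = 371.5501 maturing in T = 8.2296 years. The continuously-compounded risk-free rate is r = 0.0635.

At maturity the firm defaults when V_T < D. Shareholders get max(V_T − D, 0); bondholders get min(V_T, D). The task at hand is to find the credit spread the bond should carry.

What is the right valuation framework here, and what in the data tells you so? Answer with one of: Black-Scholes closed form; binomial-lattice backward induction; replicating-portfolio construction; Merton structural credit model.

Key observation: assets follow a GBM and default happens iff V_T < 371.5501; valuing claims on that split (equity as a call, risky debt as the residual) is the structural model's definition.

framework: Merton structural credit model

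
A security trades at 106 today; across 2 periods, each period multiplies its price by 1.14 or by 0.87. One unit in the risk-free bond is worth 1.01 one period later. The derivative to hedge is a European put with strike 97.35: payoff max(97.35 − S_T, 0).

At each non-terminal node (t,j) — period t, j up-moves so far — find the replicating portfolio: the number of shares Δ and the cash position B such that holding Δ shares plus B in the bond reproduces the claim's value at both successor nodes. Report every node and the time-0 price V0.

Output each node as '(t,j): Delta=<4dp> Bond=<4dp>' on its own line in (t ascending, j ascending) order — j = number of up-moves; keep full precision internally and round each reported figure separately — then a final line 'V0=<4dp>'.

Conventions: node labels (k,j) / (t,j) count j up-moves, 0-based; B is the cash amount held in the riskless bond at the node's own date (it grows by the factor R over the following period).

Risk-neutral probability p* = (R−d)/(u−d) = (1.01−0.87)/(1.14−0.87) = 0.5185.
At maturity the claim pays: V(2,0)=17.1186, V(2,1)=0.0000, V(2,2)=0.0000
Node (1,0) S=92.2200: V=(p*·0.0000+(1−p*)·17.1186)/1.01=8.1607; Δ=(0.0000−17.1186)/(105.1308−80.2314)=-0.6875; B=V−Δ·S=71.5629
Node (1,1) S=120.8400: V=(p*·0.0000+(1−p*)·0.0000)/1.01=0.0000; Δ=(0.0000−0.0000)/(137.7576−105.1308)=0.0000; B=V−Δ·S=0.0000
Node (0,0) S=106.0000: V=(p*·0.0000+(1−p*)·8.1607)/1.01=3.8903; Δ=(0.0000−8.1607)/(120.8400−92.2200)=-0.2851; B=V−Δ·S=34.1151
As a check, the time-0 holding Δ(0,0)·S0 + B(0,0) comes to 3.8903 — exactly V0.

(0,0): Delta=-0.2851 Bond=34.1151
(1,0): Delta=-0.6875 Bond=71.5629
(1,1): Delta=0.0000 Bond=0.0000
V0=3.8903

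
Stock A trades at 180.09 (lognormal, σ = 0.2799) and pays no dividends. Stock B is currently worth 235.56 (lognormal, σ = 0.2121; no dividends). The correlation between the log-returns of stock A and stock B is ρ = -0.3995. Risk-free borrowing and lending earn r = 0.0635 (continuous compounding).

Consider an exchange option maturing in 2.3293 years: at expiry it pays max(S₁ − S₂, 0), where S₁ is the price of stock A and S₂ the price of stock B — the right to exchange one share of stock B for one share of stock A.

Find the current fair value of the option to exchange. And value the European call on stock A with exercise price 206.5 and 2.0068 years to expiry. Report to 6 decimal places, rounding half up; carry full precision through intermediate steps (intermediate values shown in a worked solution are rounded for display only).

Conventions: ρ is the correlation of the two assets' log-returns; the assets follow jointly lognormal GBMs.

σ_eff = √(σ₁² + σ₂² − 2ρσ₁σ₂) = √(0.2799² + 0.2121² − 2·-0.3995·0.2799·0.2121) = 0.413237
d₁ = (ln(S₁/S₂) + (q₂ − q₁ + σ_eff²/2)T) / (σ_eff√T) = (ln(180.09/235.56) + (0.0 − 0.0 + 0.085382)·2.3293) / 0.630684 = -0.110401
d₂ = d₁ − σ_eff√T = -0.110401 − 0.630684 = -0.741085
N(d₁) = 0.456046,  N(d₂) = 0.229321
V = S₁·e^{−q₁T}·N(d₁) − S₂·e^{−q₂T}·N(d₂) = 82.129269 − 54.018879 = 28.110390
[vanilla: stock A call K=206.5]
σ√T = 0.2799·√2.0068 = 0.396511
d₁ = (ln(S/K) + (r+σ²/2)T) / (σ√T) = (ln(180.09/206.5) + (0.0635+0.2799²/2)·2.0068) / 0.396511 = (-0.136844 + 0.206042) / 0.396511 = 0.174519
d₂ = d₁ − σ√T = 0.174519 − 0.396511 = -0.221992
e^{−rT} = 0.880353
N(d₁) = 0.569271,  N(d₂) = 0.412160
price = S·N(d₁) − K·e^{−rT}·N(d₂) = 102.520021 − 74.927798 = 27.592223

exchange price = 28.110390
price(stock A call K=206.5) = 27.592223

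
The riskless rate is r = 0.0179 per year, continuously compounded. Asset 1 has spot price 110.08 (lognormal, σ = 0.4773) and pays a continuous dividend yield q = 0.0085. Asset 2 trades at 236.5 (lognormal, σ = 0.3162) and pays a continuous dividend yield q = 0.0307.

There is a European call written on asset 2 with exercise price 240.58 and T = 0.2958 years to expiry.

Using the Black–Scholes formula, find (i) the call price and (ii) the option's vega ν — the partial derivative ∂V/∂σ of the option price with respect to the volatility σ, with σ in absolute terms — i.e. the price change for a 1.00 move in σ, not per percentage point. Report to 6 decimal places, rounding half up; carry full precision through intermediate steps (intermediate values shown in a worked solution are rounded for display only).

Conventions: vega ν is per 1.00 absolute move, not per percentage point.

price = 13.874238
ν = 50.818628

σ√T = 0.3162·√0.2958 = 0.171973
d₁ = (ln(S/K) + (r−q+σ²/2)T) / (σ√T) = (ln(236.5/240.58) + (0.0179−0.0307+0.3162²/2)·0.2958) / 0.171973 = (-0.017104 + 0.011001) / 0.171973 = -0.035490
d₂ = d₁ − σ√T = -0.035490 − 0.171973 = -0.207463
e^{−rT} = 0.994719
e^{−qT} = 0.990960
N(d₁) = 0.485845,  N(d₂) = 0.417824
Call price V = S·e^{−qT}·N(d₁) − K·e^{−rT}·N(d₂) = 113.863531 − 99.989293 = 13.874238
φ(d₁) = (1/√(2π))·e^{−d₁²/2} = 0.398691
ν = S·e^{−qT}·φ(d₁)·√T = 50.818628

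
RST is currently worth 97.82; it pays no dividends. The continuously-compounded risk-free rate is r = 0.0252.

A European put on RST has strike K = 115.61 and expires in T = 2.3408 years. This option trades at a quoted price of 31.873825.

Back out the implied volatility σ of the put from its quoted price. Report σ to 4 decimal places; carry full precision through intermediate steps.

At σ = 0.4179 the Black–Scholes value reproduces the quote:
σ√T = 0.4179·√2.3408 = 0.639373
d₁ = (ln(S/K) + (r+σ²/2)T) / (σ√T) = (ln(97.82/115.61) + (0.0252+0.4179²/2)·2.3408) / 0.639373 = (-0.167093 + 0.263387) / 0.639373 = 0.150607
d₂ = d₁ − σ√T = 0.150607 − 0.639373 = -0.488767
e^{−rT} = 0.942718
N(−d₁) = 0.440143,  N(−d₂) = 0.687497
V = K·e^{−rT}·N(−d₂) − S·N(−d₁) = 74.928613 − 43.054788 = 31.873825 (the observed quote) — the price is monotone increasing in volatility, hence this σ is the only solution

sigma = 0.4179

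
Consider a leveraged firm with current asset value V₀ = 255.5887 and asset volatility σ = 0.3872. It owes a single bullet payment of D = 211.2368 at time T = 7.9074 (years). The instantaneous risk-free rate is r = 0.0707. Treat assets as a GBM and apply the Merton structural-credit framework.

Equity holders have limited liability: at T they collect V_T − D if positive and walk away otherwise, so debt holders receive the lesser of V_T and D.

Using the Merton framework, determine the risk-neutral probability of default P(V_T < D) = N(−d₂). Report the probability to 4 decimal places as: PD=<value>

PD=0.4427

Equity is a call on the firm's assets struck at D = 211.2368:
d₁ = [ln(V₀/D) + (r + σ²/2)T] / (σ√T)
   = [ln(255.5887/211.2368) + (0.0707 + 0.5·0.3872²)·7.9074] / (0.3872·√7.9074)
   = [0.190590 + 1.151807] / 1.088810 = 1.232902
d₂ = d₁ − σ√T = 1.232902 − 1.088810 = 0.144092
risk-neutral PD = N(−d₂) = N(-0.144092) = 0.442714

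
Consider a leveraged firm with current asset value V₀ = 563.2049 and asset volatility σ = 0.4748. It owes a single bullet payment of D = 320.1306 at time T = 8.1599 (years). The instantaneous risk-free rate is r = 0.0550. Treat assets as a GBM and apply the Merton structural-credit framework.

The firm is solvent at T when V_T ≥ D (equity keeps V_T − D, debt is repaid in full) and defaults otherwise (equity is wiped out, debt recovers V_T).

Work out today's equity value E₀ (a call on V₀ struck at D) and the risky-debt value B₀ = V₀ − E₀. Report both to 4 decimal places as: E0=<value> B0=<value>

E0=412.0111 B0=151.1938

Work the structural quantities from V₀ = 563.2049 against face 320.1306:
d₁ = [ln(V₀/D) + (r + σ²/2)T] / (σ√T)
   = [ln(563.2049/320.1306) + (0.0550 + 0.5·0.4748²)·8.1599] / (0.4748·√8.1599)
   = [0.564914 + 1.368558] / 1.356292 = 1.425558
d₂ = d₁ − σ√T = 1.425558 − 1.356292 = 0.069266
N(d₁) = 0.923002,  N(d₂) = 0.527611,  e^(−rT) = 0.638397
E₀ = V₀·N(d₁) − D·e^(−rT)·N(d₂)
   = 563.2049·0.923002 − 320.1306·0.638397·0.527611 = 412.011103
B₀ = V₀ − E₀ = 563.2049 − 412.011103 = 151.193797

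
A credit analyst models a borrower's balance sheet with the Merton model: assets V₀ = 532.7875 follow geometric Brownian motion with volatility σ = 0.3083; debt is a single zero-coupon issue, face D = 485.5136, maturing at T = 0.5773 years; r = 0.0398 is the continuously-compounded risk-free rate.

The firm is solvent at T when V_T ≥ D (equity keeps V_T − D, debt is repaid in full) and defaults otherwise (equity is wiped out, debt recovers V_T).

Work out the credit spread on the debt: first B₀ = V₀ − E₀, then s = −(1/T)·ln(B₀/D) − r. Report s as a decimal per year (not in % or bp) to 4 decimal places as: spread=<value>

spread=0.0876

Apply the equity-as-call identities (strike 485.5136, horizon 0.5773 years):
d₁ = [ln(V₀/D) + (r + σ²/2)T] / (σ√T)
   = [ln(532.7875/485.5136) + (0.0398 + 0.5·0.3083²)·0.5773] / (0.3083·√0.5773)
   = [0.092915 + 0.050412] / 0.234247 = 0.611866
d₂ = d₁ − σ√T = 0.611866 − 0.234247 = 0.377618
N(d₁) = 0.729687,  N(d₂) = 0.647143,  e^(−rT) = 0.977285
E₀ = V₀·N(d₁) − D·e^(−rT)·N(d₂)
   = 532.7875·0.729687 − 485.5136·0.977285·0.647143 = 81.708065
B₀ = V₀ − E₀ = 532.7875 − 81.708065 = 451.079435
spread = −(1/T)·ln(B₀/D) − r = −(1/0.5773)·ln(451.079435/485.5136) − 0.0398 = 0.08762741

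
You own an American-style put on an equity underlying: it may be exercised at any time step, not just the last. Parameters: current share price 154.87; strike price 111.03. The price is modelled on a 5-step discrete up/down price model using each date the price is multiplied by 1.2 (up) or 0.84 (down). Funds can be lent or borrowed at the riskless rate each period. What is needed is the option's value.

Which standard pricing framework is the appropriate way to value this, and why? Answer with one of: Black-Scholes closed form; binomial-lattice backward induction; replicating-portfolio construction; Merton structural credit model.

Key observation: the put (strike 111.03 on spot 154.87) is American-style on a 5-step discrete price model, so the early-exercise decision at every node requires stepwise backward valuation — a closed form cannot price the exercise right.

framework: binomial-lattice backward induction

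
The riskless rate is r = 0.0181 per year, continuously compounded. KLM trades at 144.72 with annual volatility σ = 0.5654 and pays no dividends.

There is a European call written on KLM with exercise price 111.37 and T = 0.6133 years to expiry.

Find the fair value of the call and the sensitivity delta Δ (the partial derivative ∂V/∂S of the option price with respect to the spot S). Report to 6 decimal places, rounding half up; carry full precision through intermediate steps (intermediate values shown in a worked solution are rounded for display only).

price = 43.634795
Δ = 0.798997

σ√T = 0.5654·√0.6133 = 0.442784
d₁ = (ln(S/K) + (r+σ²/2)T) / (σ√T) = (ln(144.72/111.37) + (0.0181+0.5654²/2)·0.6133) / 0.442784 = (0.261943 + 0.109130) / 0.442784 = 0.838044
d₂ = d₁ − σ√T = 0.838044 − 0.442784 = 0.395259
e^{−rT} = 0.988961
N(d₁) = 0.798997,  N(d₂) = 0.653674
Call price V = S·N(d₁) − K·e^{−rT}·N(d₂) = 115.630827 − 71.996033 = 43.634795
Δ = N(d₁) = 0.798997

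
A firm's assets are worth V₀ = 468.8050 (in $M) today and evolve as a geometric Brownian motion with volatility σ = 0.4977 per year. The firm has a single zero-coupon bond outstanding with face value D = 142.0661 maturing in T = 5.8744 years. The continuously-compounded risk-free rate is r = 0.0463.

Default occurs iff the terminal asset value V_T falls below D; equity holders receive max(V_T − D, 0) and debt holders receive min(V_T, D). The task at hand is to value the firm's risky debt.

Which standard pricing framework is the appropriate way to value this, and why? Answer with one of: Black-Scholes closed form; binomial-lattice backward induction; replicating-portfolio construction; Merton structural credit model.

Key observation: the data describe a firm's assets (V₀ = 468.8050, GBM) and a single zero-coupon debt of face 142.0661, so credit quantities follow from equity-as-call in the structural model.

framework: Merton structural credit model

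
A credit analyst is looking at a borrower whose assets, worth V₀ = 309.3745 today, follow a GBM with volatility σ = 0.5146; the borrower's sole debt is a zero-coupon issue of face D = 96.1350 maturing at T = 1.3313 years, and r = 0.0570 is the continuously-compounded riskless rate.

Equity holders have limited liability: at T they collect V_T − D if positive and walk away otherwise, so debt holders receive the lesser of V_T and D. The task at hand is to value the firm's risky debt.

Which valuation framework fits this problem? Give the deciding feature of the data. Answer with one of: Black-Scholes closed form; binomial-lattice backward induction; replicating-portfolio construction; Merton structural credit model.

framework: Merton structural credit model

Key observation: the data describe a firm's assets (V₀ = 309.3745, GBM) and a single zero-coupon debt of face 96.1350, so credit quantities follow from equity-as-call in the structural model.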